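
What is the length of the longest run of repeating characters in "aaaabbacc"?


Input: "aaaabbacc"
Scanning for longest run:
  Position 1 ('a'): continues run of 'a', length=2
  Position 2 ('a'): continues run of 'a', length=3
  Position 3 ('a'): continues run of 'a', length=4
  Position 4 ('b'): new char, reset run to 1
  Position 5 ('b'): continues run of 'b', length=2
  Position 6 ('a'): new char, reset run to 1
  Position 7 ('c'): new char, reset run to 1
  Position 8 ('c'): continues run of 'c', length=2
Longest run: 'a' with length 4

4


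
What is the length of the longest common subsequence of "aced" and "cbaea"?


LCS of "aced" and "cbaea"
DP table:
           c    b    a    e    a
      0    0    0    0    0    0
  a   0    0    0    1    1    1
  c   0    1    1    1    1    1
  e   0    1    1    1    2    2
  d   0    1    1    1    2    2
LCS length = dp[4][5] = 2

2


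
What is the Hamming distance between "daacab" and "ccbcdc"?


Comparing "daacab" and "ccbcdc" position by position:
  Position 0: 'd' vs 'c' => differ
  Position 1: 'a' vs 'c' => differ
  Position 2: 'a' vs 'b' => differ
  Position 3: 'c' vs 'c' => same
  Position 4: 'a' vs 'd' => differ
  Position 5: 'b' vs 'c' => differ
Total differences (Hamming distance): 5

5


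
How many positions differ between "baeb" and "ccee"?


Comparing "baeb" and "ccee" position by position:
  Position 0: 'b' vs 'c' => DIFFER
  Position 1: 'a' vs 'c' => DIFFER
  Position 2: 'e' vs 'e' => same
  Position 3: 'b' vs 'e' => DIFFER
Positions that differ: 3

3


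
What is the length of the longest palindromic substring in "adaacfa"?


Input: "adaacfa"
Checking substrings for palindromes:
  [0:3] "ada" (len 3) => palindrome
  [2:4] "aa" (len 2) => palindrome
Longest palindromic substring: "ada" with length 3

3


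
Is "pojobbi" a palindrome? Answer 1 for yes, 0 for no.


Input: pojobbi
Reversed: ibbojop
  Compare pos 0 ('p') with pos 6 ('i'): MISMATCH
  Compare pos 1 ('o') with pos 5 ('b'): MISMATCH
  Compare pos 2 ('j') with pos 4 ('b'): MISMATCH
Result: not a palindrome

0


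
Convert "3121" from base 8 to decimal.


Input: "3121" in base 8
Positional expansion:
  Digit '3' (value 3) x 8^3 = 1536
  Digit '1' (value 1) x 8^2 = 64
  Digit '2' (value 2) x 8^1 = 16
  Digit '1' (value 1) x 8^0 = 1
Sum = 1617

1617


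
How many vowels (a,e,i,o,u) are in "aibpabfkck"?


Input: aibpabfkck
Checking each character:
  'a' at position 0: vowel (running total: 1)
  'i' at position 1: vowel (running total: 2)
  'b' at position 2: consonant
  'p' at position 3: consonant
  'a' at position 4: vowel (running total: 3)
  'b' at position 5: consonant
  'f' at position 6: consonant
  'k' at position 7: consonant
  'c' at position 8: consonant
  'k' at position 9: consonant
Total vowels: 3

3


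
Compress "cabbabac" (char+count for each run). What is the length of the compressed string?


Input: cabbabac
Runs:
  'c' x 1 => "c1"
  'a' x 1 => "a1"
  'b' x 2 => "b2"
  'a' x 1 => "a1"
  'b' x 1 => "b1"
  'a' x 1 => "a1"
  'c' x 1 => "c1"
Compressed: "c1a1b2a1b1a1c1"
Compressed length: 14

14


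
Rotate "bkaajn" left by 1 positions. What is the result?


Input: "bkaajn", rotate left by 1
First 1 characters: "b"
Remaining characters: "kaajn"
Concatenate remaining + first: "kaajn" + "b" = "kaajnb"

kaajnb


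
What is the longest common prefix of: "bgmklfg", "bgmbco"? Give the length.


Words: bgmklfg, bgmbco
  Position 0: all 'b' => match
  Position 1: all 'g' => match
  Position 2: all 'm' => match
  Position 3: ('k', 'b') => mismatch, stop
LCP = "bgm" (length 3)

3


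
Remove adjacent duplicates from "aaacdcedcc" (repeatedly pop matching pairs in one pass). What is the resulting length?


Input: aaacdcedcc
Stack-based adjacent duplicate removal:
  Read 'a': push. Stack: a
  Read 'a': matches stack top 'a' => pop. Stack: (empty)
  Read 'a': push. Stack: a
  Read 'c': push. Stack: ac
  Read 'd': push. Stack: acd
  Read 'c': push. Stack: acdc
  Read 'e': push. Stack: acdce
  Read 'd': push. Stack: acdced
  Read 'c': push. Stack: acdcedc
  Read 'c': matches stack top 'c' => pop. Stack: acdced
Final stack: "acdced" (length 6)

6


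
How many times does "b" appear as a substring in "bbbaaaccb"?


Searching for "b" in "bbbaaaccb"
Scanning each position:
  Position 0: "b" => MATCH
  Position 1: "b" => MATCH
  Position 2: "b" => MATCH
  Position 3: "a" => no
  Position 4: "a" => no
  Position 5: "a" => no
  Position 6: "c" => no
  Position 7: "c" => no
  Position 8: "b" => MATCH
Total occurrences: 4

4


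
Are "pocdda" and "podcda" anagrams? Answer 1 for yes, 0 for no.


Strings: "pocdda", "podcda"
Sorted first:  acddop
Sorted second: acddop
Sorted forms match => anagrams

1


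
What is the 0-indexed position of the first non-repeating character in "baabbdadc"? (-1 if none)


Input: baabbdadc
Character frequencies:
  'a': 3
  'b': 3
  'c': 1
  'd': 2
Scanning left to right for freq == 1:
  Position 0 ('b'): freq=3, skip
  Position 1 ('a'): freq=3, skip
  Position 2 ('a'): freq=3, skip
  Position 3 ('b'): freq=3, skip
  Position 4 ('b'): freq=3, skip
  Position 5 ('d'): freq=2, skip
  Position 6 ('a'): freq=3, skip
  Position 7 ('d'): freq=2, skip
  Position 8 ('c'): unique! => answer = 8

8


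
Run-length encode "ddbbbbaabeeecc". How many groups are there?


Input: ddbbbbaabeeecc
Scanning for consecutive runs:
  Group 1: 'd' x 2 (positions 0-1)
  Group 2: 'b' x 4 (positions 2-5)
  Group 3: 'a' x 2 (positions 6-7)
  Group 4: 'b' x 1 (positions 8-8)
  Group 5: 'e' x 3 (positions 9-11)
  Group 6: 'c' x 2 (positions 12-13)
Total groups: 6

6


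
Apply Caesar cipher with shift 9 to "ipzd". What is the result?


Caesar cipher: shift "ipzd" by 9
  'i' (pos 8) + 9 = pos 17 = 'r'
  'p' (pos 15) + 9 = pos 24 = 'y'
  'z' (pos 25) + 9 = pos 8 = 'i'
  'd' (pos 3) + 9 = pos 12 = 'm'
Result: ryim

ryim


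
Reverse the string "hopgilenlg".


Input: hopgilenlg
Reading characters right to left:
  Position 9: 'g'
  Position 8: 'l'
  Position 7: 'n'
  Position 6: 'e'
  Position 5: 'l'
  Position 4: 'i'
  Position 3: 'g'
  Position 2: 'p'
  Position 1: 'o'
  Position 0: 'h'
Reversed: glneligpoh

glneligpoh


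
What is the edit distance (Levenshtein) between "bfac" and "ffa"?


Computing edit distance: "bfac" -> "ffa"
DP table:
           f    f    a
      0    1    2    3
  b   1    1    2    3
  f   2    1    1    2
  a   3    2    2    1
  c   4    3    3    2
Edit distance = dp[4][3] = 2

2


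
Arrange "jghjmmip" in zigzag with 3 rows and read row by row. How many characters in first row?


Zigzag "jghjmmip" into 3 rows:
Placing characters:
  'j' => row 0
  'g' => row 1
  'h' => row 2
  'j' => row 1
  'm' => row 0
  'm' => row 1
  'i' => row 2
  'p' => row 1
Rows:
  Row 0: "jm"
  Row 1: "gjmp"
  Row 2: "hi"
First row length: 2

2


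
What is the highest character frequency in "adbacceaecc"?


Input: adbacceaecc
Character counts:
  'a': 3
  'b': 1
  'c': 4
  'd': 1
  'e': 2
Maximum frequency: 4

4


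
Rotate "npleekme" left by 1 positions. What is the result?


Input: "npleekme", rotate left by 1
First 1 characters: "n"
Remaining characters: "pleekme"
Concatenate remaining + first: "pleekme" + "n" = "pleekmen"

pleekmen


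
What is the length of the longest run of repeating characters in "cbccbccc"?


Input: "cbccbccc"
Scanning for longest run:
  Position 1 ('b'): new char, reset run to 1
  Position 2 ('c'): new char, reset run to 1
  Position 3 ('c'): continues run of 'c', length=2
  Position 4 ('b'): new char, reset run to 1
  Position 5 ('c'): new char, reset run to 1
  Position 6 ('c'): continues run of 'c', length=2
  Position 7 ('c'): continues run of 'c', length=3
Longest run: 'c' with length 3

3


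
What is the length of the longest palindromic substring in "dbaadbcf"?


Input: "dbaadbcf"
Checking substrings for palindromes:
  [2:4] "aa" (len 2) => palindrome
Longest palindromic substring: "aa" with length 2

2


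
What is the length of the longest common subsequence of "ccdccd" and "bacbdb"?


LCS of "ccdccd" and "bacbdb"
DP table:
           b    a    c    b    d    b
      0    0    0    0    0    0    0
  c   0    0    0    1    1    1    1
  c   0    0    0    1    1    1    1
  d   0    0    0    1    1    2    2
  c   0    0    0    1    1    2    2
  c   0    0    0    1    1    2    2
  d   0    0    0    1    1    2    2
LCS length = dp[6][6] = 2

2


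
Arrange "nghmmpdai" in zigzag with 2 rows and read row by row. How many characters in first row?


Zigzag "nghmmpdai" into 2 rows:
Placing characters:
  'n' => row 0
  'g' => row 1
  'h' => row 0
  'm' => row 1
  'm' => row 0
  'p' => row 1
  'd' => row 0
  'a' => row 1
  'i' => row 0
Rows:
  Row 0: "nhmdi"
  Row 1: "gmpa"
First row length: 5

5


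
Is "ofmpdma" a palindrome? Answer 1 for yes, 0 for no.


Input: ofmpdma
Reversed: amdpmfo
  Compare pos 0 ('o') with pos 6 ('a'): MISMATCH
  Compare pos 1 ('f') with pos 5 ('m'): MISMATCH
  Compare pos 2 ('m') with pos 4 ('d'): MISMATCH
Result: not a palindrome

0


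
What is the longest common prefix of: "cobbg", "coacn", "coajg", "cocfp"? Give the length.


Words: cobbg, coacn, coajg, cocfp
  Position 0: all 'c' => match
  Position 1: all 'o' => match
  Position 2: ('b', 'a', 'a', 'c') => mismatch, stop
LCP = "co" (length 2)

2


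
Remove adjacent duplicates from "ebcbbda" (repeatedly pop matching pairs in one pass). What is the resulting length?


Input: ebcbbda
Stack-based adjacent duplicate removal:
  Read 'e': push. Stack: e
  Read 'b': push. Stack: eb
  Read 'c': push. Stack: ebc
  Read 'b': push. Stack: ebcb
  Read 'b': matches stack top 'b' => pop. Stack: ebc
  Read 'd': push. Stack: ebcd
  Read 'a': push. Stack: ebcda
Final stack: "ebcda" (length 5)

5


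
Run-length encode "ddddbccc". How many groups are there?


Input: ddddbccc
Scanning for consecutive runs:
  Group 1: 'd' x 4 (positions 0-3)
  Group 2: 'b' x 1 (positions 4-4)
  Group 3: 'c' x 3 (positions 5-7)
Total groups: 3

3


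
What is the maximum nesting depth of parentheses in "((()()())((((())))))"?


Input: "((()()())((((())))))"
Tracking depth:
  Position 0 '(': depth becomes 1
  Position 1 '(': depth becomes 2
  Position 2 '(': depth becomes 3
  Position 3 ')': depth becomes 2
  Position 4 '(': depth becomes 3
  Position 5 ')': depth becomes 2
  Position 6 '(': depth becomes 3
  Position 7 ')': depth becomes 2
  Position 8 ')': depth becomes 1
  Position 9 '(': depth becomes 2
  Position 10 '(': depth becomes 3
  Position 11 '(': depth becomes 4
  Position 12 '(': depth becomes 5
  Position 13 '(': depth becomes 6
  Position 14 ')': depth becomes 5
  Position 15 ')': depth becomes 4
  Position 16 ')': depth becomes 3
  Position 17 ')': depth becomes 2
  Position 18 ')': depth becomes 1
  Position 19 ')': depth becomes 0
Maximum depth reached: 6

6


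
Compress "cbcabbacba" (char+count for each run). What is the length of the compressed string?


Input: cbcabbacba
Runs:
  'c' x 1 => "c1"
  'b' x 1 => "b1"
  'c' x 1 => "c1"
  'a' x 1 => "a1"
  'b' x 2 => "b2"
  'a' x 1 => "a1"
  'c' x 1 => "c1"
  'b' x 1 => "b1"
  'a' x 1 => "a1"
Compressed: "c1b1c1a1b2a1c1b1a1"
Compressed length: 18

18


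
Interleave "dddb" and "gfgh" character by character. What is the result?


Interleaving "dddb" and "gfgh":
  Position 0: 'd' from first, 'g' from second => "dg"
  Position 1: 'd' from first, 'f' from second => "df"
  Position 2: 'd' from first, 'g' from second => "dg"
  Position 3: 'b' from first, 'h' from second => "bh"
Result: dgdfdgbh

dgdfdgbh


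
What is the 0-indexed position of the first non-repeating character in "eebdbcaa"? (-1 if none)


Input: eebdbcaa
Character frequencies:
  'a': 2
  'b': 2
  'c': 1
  'd': 1
  'e': 2
Scanning left to right for freq == 1:
  Position 0 ('e'): freq=2, skip
  Position 1 ('e'): freq=2, skip
  Position 2 ('b'): freq=2, skip
  Position 3 ('d'): unique! => answer = 3

3


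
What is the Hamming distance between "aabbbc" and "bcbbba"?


Comparing "aabbbc" and "bcbbba" position by position:
  Position 0: 'a' vs 'b' => differ
  Position 1: 'a' vs 'c' => differ
  Position 2: 'b' vs 'b' => same
  Position 3: 'b' vs 'b' => same
  Position 4: 'b' vs 'b' => same
  Position 5: 'c' vs 'a' => differ
Total differences (Hamming distance): 3

3


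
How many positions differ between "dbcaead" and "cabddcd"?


Comparing "dbcaead" and "cabddcd" position by position:
  Position 0: 'd' vs 'c' => DIFFER
  Position 1: 'b' vs 'a' => DIFFER
  Position 2: 'c' vs 'b' => DIFFER
  Position 3: 'a' vs 'd' => DIFFER
  Position 4: 'e' vs 'd' => DIFFER
  Position 5: 'a' vs 'c' => DIFFER
  Position 6: 'd' vs 'd' => same
Positions that differ: 6

6


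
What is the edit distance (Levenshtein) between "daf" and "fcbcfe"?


Computing edit distance: "daf" -> "fcbcfe"
DP table:
           f    c    b    c    f    e
      0    1    2    3    4    5    6
  d   1    1    2    3    4    5    6
  a   2    2    2    3    4    5    6
  f   3    2    3    3    4    4    5
Edit distance = dp[3][6] = 5

5


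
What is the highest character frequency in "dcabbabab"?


Input: dcabbabab
Character counts:
  'a': 3
  'b': 4
  'c': 1
  'd': 1
Maximum frequency: 4

4


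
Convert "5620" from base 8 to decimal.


Input: "5620" in base 8
Positional expansion:
  Digit '5' (value 5) x 8^3 = 2560
  Digit '6' (value 6) x 8^2 = 384
  Digit '2' (value 2) x 8^1 = 16
  Digit '0' (value 0) x 8^0 = 0
Sum = 2960

2960


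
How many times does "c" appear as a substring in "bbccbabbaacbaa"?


Searching for "c" in "bbccbabbaacbaa"
Scanning each position:
  Position 0: "b" => no
  Position 1: "b" => no
  Position 2: "c" => MATCH
  Position 3: "c" => MATCH
  Position 4: "b" => no
  Position 5: "a" => no
  Position 6: "b" => no
  Position 7: "b" => no
  Position 8: "a" => no
  Position 9: "a" => no
  Position 10: "c" => MATCH
  Position 11: "b" => no
  Position 12: "a" => no
  Position 13: "a" => no
Total occurrences: 3

3


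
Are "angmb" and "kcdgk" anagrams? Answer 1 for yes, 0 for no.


Strings: "angmb", "kcdgk"
Sorted first:  abgmn
Sorted second: cdgkk
Differ at position 0: 'a' vs 'c' => not anagrams

0


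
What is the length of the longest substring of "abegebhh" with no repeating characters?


Input: "abegebhh"
Sliding window (track last position of each char):
  Position 0 ('a'): window [0,0] length 1 -- new best
  Position 1 ('b'): window [0,1] length 2 -- new best
  Position 2 ('e'): window [0,2] length 3 -- new best
  Position 3 ('g'): window [0,3] length 4 -- new best
  Position 4 ('e'): repeat (last at 2), move window start to 3
  Position 4 ('e'): window [3,4] length 2
  Position 5 ('b'): window [3,5] length 3
  Position 6 ('h'): window [3,6] length 4
  Position 7 ('h'): repeat (last at 6), move window start to 7
  Position 7 ('h'): window [7,7] length 1
Longest substring with no repeats: "abeg" with length 4

4


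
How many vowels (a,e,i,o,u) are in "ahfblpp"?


Input: ahfblpp
Checking each character:
  'a' at position 0: vowel (running total: 1)
  'h' at position 1: consonant
  'f' at position 2: consonant
  'b' at position 3: consonant
  'l' at position 4: consonant
  'p' at position 5: consonant
  'p' at position 6: consonant
Total vowels: 1

1


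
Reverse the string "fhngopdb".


Input: fhngopdb
Reading characters right to left:
  Position 7: 'b'
  Position 6: 'd'
  Position 5: 'p'
  Position 4: 'o'
  Position 3: 'g'
  Position 2: 'n'
  Position 1: 'h'
  Position 0: 'f'
Reversed: bdpognhf

bdpognhf


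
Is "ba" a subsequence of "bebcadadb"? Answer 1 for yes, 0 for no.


Check if "ba" is a subsequence of "bebcadadb"
Greedy scan:
  Position 0 ('b'): matches sub[0] = 'b'
  Position 1 ('e'): no match needed
  Position 2 ('b'): no match needed
  Position 3 ('c'): no match needed
  Position 4 ('a'): matches sub[1] = 'a'
  Position 5 ('d'): no match needed
  Position 6 ('a'): no match needed
  Position 7 ('d'): no match needed
  Position 8 ('b'): no match needed
All 2 characters matched => is a subsequence

1


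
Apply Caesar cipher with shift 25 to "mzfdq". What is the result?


Caesar cipher: shift "mzfdq" by 25
  'm' (pos 12) + 25 = pos 11 = 'l'
  'z' (pos 25) + 25 = pos 24 = 'y'
  'f' (pos 5) + 25 = pos 4 = 'e'
  'd' (pos 3) + 25 = pos 2 = 'c'
  'q' (pos 16) + 25 = pos 15 = 'p'
Result: lyecp

lyecp


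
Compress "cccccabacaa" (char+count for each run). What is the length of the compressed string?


Input: cccccabacaa
Runs:
  'c' x 5 => "c5"
  'a' x 1 => "a1"
  'b' x 1 => "b1"
  'a' x 1 => "a1"
  'c' x 1 => "c1"
  'a' x 2 => "a2"
Compressed: "c5a1b1a1c1a2"
Compressed length: 12

12


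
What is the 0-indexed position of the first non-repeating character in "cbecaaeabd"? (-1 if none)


Input: cbecaaeabd
Character frequencies:
  'a': 3
  'b': 2
  'c': 2
  'd': 1
  'e': 2
Scanning left to right for freq == 1:
  Position 0 ('c'): freq=2, skip
  Position 1 ('b'): freq=2, skip
  Position 2 ('e'): freq=2, skip
  Position 3 ('c'): freq=2, skip
  Position 4 ('a'): freq=3, skip
  Position 5 ('a'): freq=3, skip
  Position 6 ('e'): freq=2, skip
  Position 7 ('a'): freq=3, skip
  Position 8 ('b'): freq=2, skip
  Position 9 ('d'): unique! => answer = 9

9


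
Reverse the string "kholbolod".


Input: kholbolod
Reading characters right to left:
  Position 8: 'd'
  Position 7: 'o'
  Position 6: 'l'
  Position 5: 'o'
  Position 4: 'b'
  Position 3: 'l'
  Position 2: 'o'
  Position 1: 'h'
  Position 0: 'k'
Reversed: doloblohk

doloblohk


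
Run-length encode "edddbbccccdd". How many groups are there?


Input: edddbbccccdd
Scanning for consecutive runs:
  Group 1: 'e' x 1 (positions 0-0)
  Group 2: 'd' x 3 (positions 1-3)
  Group 3: 'b' x 2 (positions 4-5)
  Group 4: 'c' x 4 (positions 6-9)
  Group 5: 'd' x 2 (positions 10-11)
Total groups: 5

5


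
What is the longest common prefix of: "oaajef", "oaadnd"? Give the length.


Words: oaajef, oaadnd
  Position 0: all 'o' => match
  Position 1: all 'a' => match
  Position 2: all 'a' => match
  Position 3: ('j', 'd') => mismatch, stop
LCP = "oaa" (length 3)

3


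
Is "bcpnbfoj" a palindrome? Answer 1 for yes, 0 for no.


Input: bcpnbfoj
Reversed: jofbnpcb
  Compare pos 0 ('b') with pos 7 ('j'): MISMATCH
  Compare pos 1 ('c') with pos 6 ('o'): MISMATCH
  Compare pos 2 ('p') with pos 5 ('f'): MISMATCH
  Compare pos 3 ('n') with pos 4 ('b'): MISMATCH
Result: not a palindrome

0


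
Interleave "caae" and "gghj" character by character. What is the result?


Interleaving "caae" and "gghj":
  Position 0: 'c' from first, 'g' from second => "cg"
  Position 1: 'a' from first, 'g' from second => "ag"
  Position 2: 'a' from first, 'h' from second => "ah"
  Position 3: 'e' from first, 'j' from second => "ej"
Result: cgagahej

cgagahej


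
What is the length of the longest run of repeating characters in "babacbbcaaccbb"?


Input: "babacbbcaaccbb"
Scanning for longest run:
  Position 1 ('a'): new char, reset run to 1
  Position 2 ('b'): new char, reset run to 1
  Position 3 ('a'): new char, reset run to 1
  Position 4 ('c'): new char, reset run to 1
  Position 5 ('b'): new char, reset run to 1
  Position 6 ('b'): continues run of 'b', length=2
  Position 7 ('c'): new char, reset run to 1
  Position 8 ('a'): new char, reset run to 1
  Position 9 ('a'): continues run of 'a', length=2
  Position 10 ('c'): new char, reset run to 1
  Position 11 ('c'): continues run of 'c', length=2
  Position 12 ('b'): new char, reset run to 1
  Position 13 ('b'): continues run of 'b', length=2
Longest run: 'b' with length 2

2


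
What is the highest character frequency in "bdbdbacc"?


Input: bdbdbacc
Character counts:
  'a': 1
  'b': 3
  'c': 2
  'd': 2
Maximum frequency: 3

3


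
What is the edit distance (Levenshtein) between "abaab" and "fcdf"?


Computing edit distance: "abaab" -> "fcdf"
DP table:
           f    c    d    f
      0    1    2    3    4
  a   1    1    2    3    4
  b   2    2    2    3    4
  a   3    3    3    3    4
  a   4    4    4    4    4
  b   5    5    5    5    5
Edit distance = dp[5][4] = 5

5


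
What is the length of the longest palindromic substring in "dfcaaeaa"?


Input: "dfcaaeaa"
Checking substrings for palindromes:
  [3:8] "aaeaa" (len 5) => palindrome
  [4:7] "aea" (len 3) => palindrome
  [3:5] "aa" (len 2) => palindrome
  [6:8] "aa" (len 2) => palindrome
Longest palindromic substring: "aaeaa" with length 5

5


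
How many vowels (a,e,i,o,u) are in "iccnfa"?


Input: iccnfa
Checking each character:
  'i' at position 0: vowel (running total: 1)
  'c' at position 1: consonant
  'c' at position 2: consonant
  'n' at position 3: consonant
  'f' at position 4: consonant
  'a' at position 5: vowel (running total: 2)
Total vowels: 2

2


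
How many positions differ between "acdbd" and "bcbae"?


Comparing "acdbd" and "bcbae" position by position:
  Position 0: 'a' vs 'b' => DIFFER
  Position 1: 'c' vs 'c' => same
  Position 2: 'd' vs 'b' => DIFFER
  Position 3: 'b' vs 'a' => DIFFER
  Position 4: 'd' vs 'e' => DIFFER
Positions that differ: 4

4


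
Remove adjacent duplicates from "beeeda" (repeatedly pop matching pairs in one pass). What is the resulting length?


Input: beeeda
Stack-based adjacent duplicate removal:
  Read 'b': push. Stack: b
  Read 'e': push. Stack: be
  Read 'e': matches stack top 'e' => pop. Stack: b
  Read 'e': push. Stack: be
  Read 'd': push. Stack: bed
  Read 'a': push. Stack: beda
Final stack: "beda" (length 4)

4


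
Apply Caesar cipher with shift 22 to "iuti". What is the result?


Caesar cipher: shift "iuti" by 22
  'i' (pos 8) + 22 = pos 4 = 'e'
  'u' (pos 20) + 22 = pos 16 = 'q'
  't' (pos 19) + 22 = pos 15 = 'p'
  'i' (pos 8) + 22 = pos 4 = 'e'
Result: eqpe

eqpe


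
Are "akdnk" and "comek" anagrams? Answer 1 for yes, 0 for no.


Strings: "akdnk", "comek"
Sorted first:  adkkn
Sorted second: cekmo
Differ at position 0: 'a' vs 'c' => not anagrams

0


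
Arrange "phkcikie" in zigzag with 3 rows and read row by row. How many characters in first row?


Zigzag "phkcikie" into 3 rows:
Placing characters:
  'p' => row 0
  'h' => row 1
  'k' => row 2
  'c' => row 1
  'i' => row 0
  'k' => row 1
  'i' => row 2
  'e' => row 1
Rows:
  Row 0: "pi"
  Row 1: "hcke"
  Row 2: "ki"
First row length: 2

2


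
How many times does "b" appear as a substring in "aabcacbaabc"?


Searching for "b" in "aabcacbaabc"
Scanning each position:
  Position 0: "a" => no
  Position 1: "a" => no
  Position 2: "b" => MATCH
  Position 3: "c" => no
  Position 4: "a" => no
  Position 5: "c" => no
  Position 6: "b" => MATCH
  Position 7: "a" => no
  Position 8: "a" => no
  Position 9: "b" => MATCH
  Position 10: "c" => no
Total occurrences: 3

3


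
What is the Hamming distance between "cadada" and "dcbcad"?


Comparing "cadada" and "dcbcad" position by position:
  Position 0: 'c' vs 'd' => differ
  Position 1: 'a' vs 'c' => differ
  Position 2: 'd' vs 'b' => differ
  Position 3: 'a' vs 'c' => differ
  Position 4: 'd' vs 'a' => differ
  Position 5: 'a' vs 'd' => differ
Total differences (Hamming distance): 6

6


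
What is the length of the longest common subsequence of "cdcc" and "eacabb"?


LCS of "cdcc" and "eacabb"
DP table:
           e    a    c    a    b    b
      0    0    0    0    0    0    0
  c   0    0    0    1    1    1    1
  d   0    0    0    1    1    1    1
  c   0    0    0    1    1    1    1
  c   0    0    0    1    1    1    1
LCS length = dp[4][6] = 1

1


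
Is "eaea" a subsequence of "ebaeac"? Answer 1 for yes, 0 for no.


Check if "eaea" is a subsequence of "ebaeac"
Greedy scan:
  Position 0 ('e'): matches sub[0] = 'e'
  Position 1 ('b'): no match needed
  Position 2 ('a'): matches sub[1] = 'a'
  Position 3 ('e'): matches sub[2] = 'e'
  Position 4 ('a'): matches sub[3] = 'a'
  Position 5 ('c'): no match needed
All 4 characters matched => is a subsequence

1


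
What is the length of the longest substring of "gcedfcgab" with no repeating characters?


Input: "gcedfcgab"
Sliding window (track last position of each char):
  Position 0 ('g'): window [0,0] length 1 -- new best
  Position 1 ('c'): window [0,1] length 2 -- new best
  Position 2 ('e'): window [0,2] length 3 -- new best
  Position 3 ('d'): window [0,3] length 4 -- new best
  Position 4 ('f'): window [0,4] length 5 -- new best
  Position 5 ('c'): repeat (last at 1), move window start to 2
  Position 5 ('c'): window [2,5] length 4
  Position 6 ('g'): window [2,6] length 5
  Position 7 ('a'): window [2,7] length 6 -- new best
  Position 8 ('b'): window [2,8] length 7 -- new best
Longest substring with no repeats: "edfcgab" with length 7

7


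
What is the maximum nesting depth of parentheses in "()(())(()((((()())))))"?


Input: "()(())(()((((()())))))"
Tracking depth:
  Position 0 '(': depth becomes 1
  Position 1 ')': depth becomes 0
  Position 2 '(': depth becomes 1
  Position 3 '(': depth becomes 2
  Position 4 ')': depth becomes 1
  Position 5 ')': depth becomes 0
  Position 6 '(': depth becomes 1
  Position 7 '(': depth becomes 2
  Position 8 ')': depth becomes 1
  Position 9 '(': depth becomes 2
  Position 10 '(': depth becomes 3
  Position 11 '(': depth becomes 4
  Position 12 '(': depth becomes 5
  Position 13 '(': depth becomes 6
  Position 14 ')': depth becomes 5
  Position 15 '(': depth becomes 6
  Position 16 ')': depth becomes 5
  Position 17 ')': depth becomes 4
  Position 18 ')': depth becomes 3
  Position 19 ')': depth becomes 2
  Position 20 ')': depth becomes 1
  Position 21 ')': depth becomes 0
Maximum depth reached: 6

6


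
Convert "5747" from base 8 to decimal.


Input: "5747" in base 8
Positional expansion:
  Digit '5' (value 5) x 8^3 = 2560
  Digit '7' (value 7) x 8^2 = 448
  Digit '4' (value 4) x 8^1 = 32
  Digit '7' (value 7) x 8^0 = 7
Sum = 3047

3047


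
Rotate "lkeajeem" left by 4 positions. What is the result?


Input: "lkeajeem", rotate left by 4
First 4 characters: "lkea"
Remaining characters: "jeem"
Concatenate remaining + first: "jeem" + "lkea" = "jeemlkea"

jeemlkea


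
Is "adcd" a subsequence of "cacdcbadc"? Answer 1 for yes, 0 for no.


Check if "adcd" is a subsequence of "cacdcbadc"
Greedy scan:
  Position 0 ('c'): no match needed
  Position 1 ('a'): matches sub[0] = 'a'
  Position 2 ('c'): no match needed
  Position 3 ('d'): matches sub[1] = 'd'
  Position 4 ('c'): matches sub[2] = 'c'
  Position 5 ('b'): no match needed
  Position 6 ('a'): no match needed
  Position 7 ('d'): matches sub[3] = 'd'
  Position 8 ('c'): no match needed
All 4 characters matched => is a subsequence

1


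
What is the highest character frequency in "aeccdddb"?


Input: aeccdddb
Character counts:
  'a': 1
  'b': 1
  'c': 2
  'd': 3
  'e': 1
Maximum frequency: 3

3


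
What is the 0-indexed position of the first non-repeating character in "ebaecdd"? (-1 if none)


Input: ebaecdd
Character frequencies:
  'a': 1
  'b': 1
  'c': 1
  'd': 2
  'e': 2
Scanning left to right for freq == 1:
  Position 0 ('e'): freq=2, skip
  Position 1 ('b'): unique! => answer = 1

1


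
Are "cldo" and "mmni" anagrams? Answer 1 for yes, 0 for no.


Strings: "cldo", "mmni"
Sorted first:  cdlo
Sorted second: immn
Differ at position 0: 'c' vs 'i' => not anagrams

0


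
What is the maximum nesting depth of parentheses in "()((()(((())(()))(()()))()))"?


Input: "()((()(((())(()))(()()))()))"
Tracking depth:
  Position 0 '(': depth becomes 1
  Position 1 ')': depth becomes 0
  Position 2 '(': depth becomes 1
  Position 3 '(': depth becomes 2
  Position 4 '(': depth becomes 3
  Position 5 ')': depth becomes 2
  Position 6 '(': depth becomes 3
  Position 7 '(': depth becomes 4
  Position 8 '(': depth becomes 5
  Position 9 '(': depth becomes 6
  Position 10 ')': depth becomes 5
  Position 11 ')': depth becomes 4
  Position 12 '(': depth becomes 5
  Position 13 '(': depth becomes 6
  Position 14 ')': depth becomes 5
  Position 15 ')': depth becomes 4
  Position 16 ')': depth becomes 3
  Position 17 '(': depth becomes 4
  Position 18 '(': depth becomes 5
  Position 19 ')': depth becomes 4
  Position 20 '(': depth becomes 5
  Position 21 ')': depth becomes 4
  Position 22 ')': depth becomes 3
  Position 23 ')': depth becomes 2
  Position 24 '(': depth becomes 3
  Position 25 ')': depth becomes 2
  Position 26 ')': depth becomes 1
  Position 27 ')': depth becomes 0
Maximum depth reached: 6

6


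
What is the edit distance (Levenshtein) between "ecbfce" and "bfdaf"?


Computing edit distance: "ecbfce" -> "bfdaf"
DP table:
           b    f    d    a    f
      0    1    2    3    4    5
  e   1    1    2    3    4    5
  c   2    2    2    3    4    5
  b   3    2    3    3    4    5
  f   4    3    2    3    4    4
  c   5    4    3    3    4    5
  e   6    5    4    4    4    5
Edit distance = dp[6][5] = 5

5


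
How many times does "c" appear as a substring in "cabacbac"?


Searching for "c" in "cabacbac"
Scanning each position:
  Position 0: "c" => MATCH
  Position 1: "a" => no
  Position 2: "b" => no
  Position 3: "a" => no
  Position 4: "c" => MATCH
  Position 5: "b" => no
  Position 6: "a" => no
  Position 7: "c" => MATCH
Total occurrences: 3

3


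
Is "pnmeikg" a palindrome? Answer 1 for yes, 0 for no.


Input: pnmeikg
Reversed: gkiemnp
  Compare pos 0 ('p') with pos 6 ('g'): MISMATCH
  Compare pos 1 ('n') with pos 5 ('k'): MISMATCH
  Compare pos 2 ('m') with pos 4 ('i'): MISMATCH
Result: not a palindrome

0


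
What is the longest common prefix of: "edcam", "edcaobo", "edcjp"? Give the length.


Words: edcam, edcaobo, edcjp
  Position 0: all 'e' => match
  Position 1: all 'd' => match
  Position 2: all 'c' => match
  Position 3: ('a', 'a', 'j') => mismatch, stop
LCP = "edc" (length 3)

3


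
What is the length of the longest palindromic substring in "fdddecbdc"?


Input: "fdddecbdc"
Checking substrings for palindromes:
  [1:4] "ddd" (len 3) => palindrome
  [1:3] "dd" (len 2) => palindrome
  [2:4] "dd" (len 2) => palindrome
Longest palindromic substring: "ddd" with length 3

3


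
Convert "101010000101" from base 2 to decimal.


Input: "101010000101" in base 2
Positional expansion:
  Digit '1' (value 1) x 2^11 = 2048
  Digit '0' (value 0) x 2^10 = 0
  Digit '1' (value 1) x 2^9 = 512
  Digit '0' (value 0) x 2^8 = 0
  Digit '1' (value 1) x 2^7 = 128
  Digit '0' (value 0) x 2^6 = 0
  Digit '0' (value 0) x 2^5 = 0
  Digit '0' (value 0) x 2^4 = 0
  Digit '0' (value 0) x 2^3 = 0
  Digit '1' (value 1) x 2^2 = 4
  Digit '0' (value 0) x 2^1 = 0
  Digit '1' (value 1) x 2^0 = 1
Sum = 2693

2693


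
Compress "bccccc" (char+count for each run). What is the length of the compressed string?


Input: bccccc
Runs:
  'b' x 1 => "b1"
  'c' x 5 => "c5"
Compressed: "b1c5"
Compressed length: 4

4


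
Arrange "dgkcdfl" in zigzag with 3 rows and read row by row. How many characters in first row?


Zigzag "dgkcdfl" into 3 rows:
Placing characters:
  'd' => row 0
  'g' => row 1
  'k' => row 2
  'c' => row 1
  'd' => row 0
  'f' => row 1
  'l' => row 2
Rows:
  Row 0: "dd"
  Row 1: "gcf"
  Row 2: "kl"
First row length: 2

2


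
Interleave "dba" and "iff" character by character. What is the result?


Interleaving "dba" and "iff":
  Position 0: 'd' from first, 'i' from second => "di"
  Position 1: 'b' from first, 'f' from second => "bf"
  Position 2: 'a' from first, 'f' from second => "af"
Result: dibfaf

dibfaf


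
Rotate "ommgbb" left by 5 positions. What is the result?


Input: "ommgbb", rotate left by 5
First 5 characters: "ommgb"
Remaining characters: "b"
Concatenate remaining + first: "b" + "ommgb" = "bommgb"

bommgb


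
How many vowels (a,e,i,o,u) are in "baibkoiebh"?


Input: baibkoiebh
Checking each character:
  'b' at position 0: consonant
  'a' at position 1: vowel (running total: 1)
  'i' at position 2: vowel (running total: 2)
  'b' at position 3: consonant
  'k' at position 4: consonant
  'o' at position 5: vowel (running total: 3)
  'i' at position 6: vowel (running total: 4)
  'e' at position 7: vowel (running total: 5)
  'b' at position 8: consonant
  'h' at position 9: consonant
Total vowels: 5

5


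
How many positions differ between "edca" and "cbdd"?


Comparing "edca" and "cbdd" position by position:
  Position 0: 'e' vs 'c' => DIFFER
  Position 1: 'd' vs 'b' => DIFFER
  Position 2: 'c' vs 'd' => DIFFER
  Position 3: 'a' vs 'd' => DIFFER
Positions that differ: 4

4


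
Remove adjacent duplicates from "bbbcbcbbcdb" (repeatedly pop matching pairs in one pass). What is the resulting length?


Input: bbbcbcbbcdb
Stack-based adjacent duplicate removal:
  Read 'b': push. Stack: b
  Read 'b': matches stack top 'b' => pop. Stack: (empty)
  Read 'b': push. Stack: b
  Read 'c': push. Stack: bc
  Read 'b': push. Stack: bcb
  Read 'c': push. Stack: bcbc
  Read 'b': push. Stack: bcbcb
  Read 'b': matches stack top 'b' => pop. Stack: bcbc
  Read 'c': matches stack top 'c' => pop. Stack: bcb
  Read 'd': push. Stack: bcbd
  Read 'b': push. Stack: bcbdb
Final stack: "bcbdb" (length 5)

5


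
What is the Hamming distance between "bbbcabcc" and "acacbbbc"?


Comparing "bbbcabcc" and "acacbbbc" position by position:
  Position 0: 'b' vs 'a' => differ
  Position 1: 'b' vs 'c' => differ
  Position 2: 'b' vs 'a' => differ
  Position 3: 'c' vs 'c' => same
  Position 4: 'a' vs 'b' => differ
  Position 5: 'b' vs 'b' => same
  Position 6: 'c' vs 'b' => differ
  Position 7: 'c' vs 'c' => same
Total differences (Hamming distance): 5

5


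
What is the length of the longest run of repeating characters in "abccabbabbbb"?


Input: "abccabbabbbb"
Scanning for longest run:
  Position 1 ('b'): new char, reset run to 1
  Position 2 ('c'): new char, reset run to 1
  Position 3 ('c'): continues run of 'c', length=2
  Position 4 ('a'): new char, reset run to 1
  Position 5 ('b'): new char, reset run to 1
  Position 6 ('b'): continues run of 'b', length=2
  Position 7 ('a'): new char, reset run to 1
  Position 8 ('b'): new char, reset run to 1
  Position 9 ('b'): continues run of 'b', length=2
  Position 10 ('b'): continues run of 'b', length=3
  Position 11 ('b'): continues run of 'b', length=4
Longest run: 'b' with length 4

4


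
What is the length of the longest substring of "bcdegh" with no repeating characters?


Input: "bcdegh"
Sliding window (track last position of each char):
  Position 0 ('b'): window [0,0] length 1 -- new best
  Position 1 ('c'): window [0,1] length 2 -- new best
  Position 2 ('d'): window [0,2] length 3 -- new best
  Position 3 ('e'): window [0,3] length 4 -- new best
  Position 4 ('g'): window [0,4] length 5 -- new best
  Position 5 ('h'): window [0,5] length 6 -- new best
Longest substring with no repeats: "bcdegh" with length 6

6


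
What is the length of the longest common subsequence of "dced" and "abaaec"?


LCS of "dced" and "abaaec"
DP table:
           a    b    a    a    e    c
      0    0    0    0    0    0    0
  d   0    0    0    0    0    0    0
  c   0    0    0    0    0    0    1
  e   0    0    0    0    0    1    1
  d   0    0    0    0    0    1    1
LCS length = dp[4][6] = 1

1


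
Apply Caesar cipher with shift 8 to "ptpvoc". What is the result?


Caesar cipher: shift "ptpvoc" by 8
  'p' (pos 15) + 8 = pos 23 = 'x'
  't' (pos 19) + 8 = pos 1 = 'b'
  'p' (pos 15) + 8 = pos 23 = 'x'
  'v' (pos 21) + 8 = pos 3 = 'd'
  'o' (pos 14) + 8 = pos 22 = 'w'
  'c' (pos 2) + 8 = pos 10 = 'k'
Result: xbxdwk

xbxdwk


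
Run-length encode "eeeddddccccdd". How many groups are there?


Input: eeeddddccccdd
Scanning for consecutive runs:
  Group 1: 'e' x 3 (positions 0-2)
  Group 2: 'd' x 4 (positions 3-6)
  Group 3: 'c' x 4 (positions 7-10)
  Group 4: 'd' x 2 (positions 11-12)
Total groups: 4

4


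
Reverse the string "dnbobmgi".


Input: dnbobmgi
Reading characters right to left:
  Position 7: 'i'
  Position 6: 'g'
  Position 5: 'm'
  Position 4: 'b'
  Position 3: 'o'
  Position 2: 'b'
  Position 1: 'n'
  Position 0: 'd'
Reversed: igmbobnd

igmbobnd


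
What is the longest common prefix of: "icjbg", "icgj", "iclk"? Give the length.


Words: icjbg, icgj, iclk
  Position 0: all 'i' => match
  Position 1: all 'c' => match
  Position 2: ('j', 'g', 'l') => mismatch, stop
LCP = "ic" (length 2)

2


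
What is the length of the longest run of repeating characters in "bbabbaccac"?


Input: "bbabbaccac"
Scanning for longest run:
  Position 1 ('b'): continues run of 'b', length=2
  Position 2 ('a'): new char, reset run to 1
  Position 3 ('b'): new char, reset run to 1
  Position 4 ('b'): continues run of 'b', length=2
  Position 5 ('a'): new char, reset run to 1
  Position 6 ('c'): new char, reset run to 1
  Position 7 ('c'): continues run of 'c', length=2
  Position 8 ('a'): new char, reset run to 1
  Position 9 ('c'): new char, reset run to 1
Longest run: 'b' with length 2

2


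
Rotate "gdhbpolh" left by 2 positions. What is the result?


Input: "gdhbpolh", rotate left by 2
First 2 characters: "gd"
Remaining characters: "hbpolh"
Concatenate remaining + first: "hbpolh" + "gd" = "hbpolhgd"

hbpolhgd


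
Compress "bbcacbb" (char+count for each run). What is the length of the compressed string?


Input: bbcacbb
Runs:
  'b' x 2 => "b2"
  'c' x 1 => "c1"
  'a' x 1 => "a1"
  'c' x 1 => "c1"
  'b' x 2 => "b2"
Compressed: "b2c1a1c1b2"
Compressed length: 10

10


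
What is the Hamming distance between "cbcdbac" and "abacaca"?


Comparing "cbcdbac" and "abacaca" position by position:
  Position 0: 'c' vs 'a' => differ
  Position 1: 'b' vs 'b' => same
  Position 2: 'c' vs 'a' => differ
  Position 3: 'd' vs 'c' => differ
  Position 4: 'b' vs 'a' => differ
  Position 5: 'a' vs 'c' => differ
  Position 6: 'c' vs 'a' => differ
Total differences (Hamming distance): 6

6


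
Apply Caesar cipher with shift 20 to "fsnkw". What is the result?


Caesar cipher: shift "fsnkw" by 20
  'f' (pos 5) + 20 = pos 25 = 'z'
  's' (pos 18) + 20 = pos 12 = 'm'
  'n' (pos 13) + 20 = pos 7 = 'h'
  'k' (pos 10) + 20 = pos 4 = 'e'
  'w' (pos 22) + 20 = pos 16 = 'q'
Result: zmheq

zmheq


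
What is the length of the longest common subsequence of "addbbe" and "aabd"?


LCS of "addbbe" and "aabd"
DP table:
           a    a    b    d
      0    0    0    0    0
  a   0    1    1    1    1
  d   0    1    1    1    2
  d   0    1    1    1    2
  b   0    1    1    2    2
  b   0    1    1    2    2
  e   0    1    1    2    2
LCS length = dp[6][4] = 2

2


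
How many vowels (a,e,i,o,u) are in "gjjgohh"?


Input: gjjgohh
Checking each character:
  'g' at position 0: consonant
  'j' at position 1: consonant
  'j' at position 2: consonant
  'g' at position 3: consonant
  'o' at position 4: vowel (running total: 1)
  'h' at position 5: consonant
  'h' at position 6: consonant
Total vowels: 1

1


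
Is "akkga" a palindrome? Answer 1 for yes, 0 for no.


Input: akkga
Reversed: agkka
  Compare pos 0 ('a') with pos 4 ('a'): match
  Compare pos 1 ('k') with pos 3 ('g'): MISMATCH
Result: not a palindrome

0


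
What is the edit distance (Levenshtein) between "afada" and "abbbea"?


Computing edit distance: "afada" -> "abbbea"
DP table:
           a    b    b    b    e    a
      0    1    2    3    4    5    6
  a   1    0    1    2    3    4    5
  f   2    1    1    2    3    4    5
  a   3    2    2    2    3    4    4
  d   4    3    3    3    3    4    5
  a   5    4    4    4    4    4    4
Edit distance = dp[5][6] = 4

4


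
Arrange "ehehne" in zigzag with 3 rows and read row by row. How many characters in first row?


Zigzag "ehehne" into 3 rows:
Placing characters:
  'e' => row 0
  'h' => row 1
  'e' => row 2
  'h' => row 1
  'n' => row 0
  'e' => row 1
Rows:
  Row 0: "en"
  Row 1: "hhe"
  Row 2: "e"
First row length: 2

2


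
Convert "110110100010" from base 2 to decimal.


Input: "110110100010" in base 2
Positional expansion:
  Digit '1' (value 1) x 2^11 = 2048
  Digit '1' (value 1) x 2^10 = 1024
  Digit '0' (value 0) x 2^9 = 0
  Digit '1' (value 1) x 2^8 = 256
  Digit '1' (value 1) x 2^7 = 128
  Digit '0' (value 0) x 2^6 = 0
  Digit '1' (value 1) x 2^5 = 32
  Digit '0' (value 0) x 2^4 = 0
  Digit '0' (value 0) x 2^3 = 0
  Digit '0' (value 0) x 2^2 = 0
  Digit '1' (value 1) x 2^1 = 2
  Digit '0' (value 0) x 2^0 = 0
Sum = 3490

3490
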